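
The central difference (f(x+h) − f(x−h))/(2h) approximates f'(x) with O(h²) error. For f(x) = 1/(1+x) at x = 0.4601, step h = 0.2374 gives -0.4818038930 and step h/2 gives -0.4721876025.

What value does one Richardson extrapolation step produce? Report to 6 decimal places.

With r = 2 the leading error scales as h^2, so the weight is 2^2 = 4.
Numerator 4×A(h/2) − A(h) = 4×(-0.4721876025) − (-0.4818038930) = -1.4069465170
Divide by 2^2 − 1 = 3.
Result: -0.4689821723
Gap between inputs: 9.616e-03; correction applied: +0.0032054302.

-0.468982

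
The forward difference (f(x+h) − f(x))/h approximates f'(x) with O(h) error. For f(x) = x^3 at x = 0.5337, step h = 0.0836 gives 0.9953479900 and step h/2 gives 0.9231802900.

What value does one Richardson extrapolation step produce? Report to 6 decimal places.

0.851013

r = 1, so 2^r = 2.
Numerator 2·A(h/2) − A(h) = 2·0.9231802900 − 0.9953479900 = 0.8510125900
(2·0.9231802900 − 0.9953479900)/(2 − 1) = 0.8510125900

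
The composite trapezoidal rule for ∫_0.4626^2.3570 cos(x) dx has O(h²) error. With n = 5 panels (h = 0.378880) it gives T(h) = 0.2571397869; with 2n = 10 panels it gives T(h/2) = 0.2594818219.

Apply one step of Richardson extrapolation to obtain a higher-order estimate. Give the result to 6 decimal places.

The method has order 2: 2^2 = 4.
Weighted: 1.0379272876 − 0.2571397869 = 0.7807875007
0.7807875007 ÷ 3 = 0.2602625002

0.260263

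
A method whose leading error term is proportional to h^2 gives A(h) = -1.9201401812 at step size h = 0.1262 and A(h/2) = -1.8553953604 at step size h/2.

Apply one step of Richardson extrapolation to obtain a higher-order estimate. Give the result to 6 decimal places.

-1.833814

r = 2, so 2^r = 4.
Weighted: (-7.4215814416) − (-1.9201401812) = -5.5014412604
Divide by 2^2 − 1 = 3.
Extrapolated: (-5.5014412604) / 3 = -1.8338137535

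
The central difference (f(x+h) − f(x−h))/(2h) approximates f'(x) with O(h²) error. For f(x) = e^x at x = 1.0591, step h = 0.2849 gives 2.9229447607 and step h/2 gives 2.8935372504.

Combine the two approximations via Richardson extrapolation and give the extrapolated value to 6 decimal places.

2.883735

Order 2 gives 2^r = 4 and 2^r − 1 = 3.
Top: 4(2.8935372504) − (2.9229447607) = 8.6512042409
Denominator 4 − 1 = 3.
So the Richardson estimate is 2.8837347470.
Gap between inputs: 2.941e-02; correction applied: −0.0098025034.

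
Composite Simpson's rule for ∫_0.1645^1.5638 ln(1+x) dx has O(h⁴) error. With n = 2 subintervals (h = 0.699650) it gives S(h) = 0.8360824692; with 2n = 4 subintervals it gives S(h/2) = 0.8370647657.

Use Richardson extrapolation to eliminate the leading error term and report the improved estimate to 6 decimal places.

The method has order 4: 2^4 = 16.
Numerator 16*A(h/2) − A(h) = 16*0.8370647657 − 0.8360824692 = 12.5569537820
Extrapolated: 12.5569537820 / 15 = 0.8371302521

0.837130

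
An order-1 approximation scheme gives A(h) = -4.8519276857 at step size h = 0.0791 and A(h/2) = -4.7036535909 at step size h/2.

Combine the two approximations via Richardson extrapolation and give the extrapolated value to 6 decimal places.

The method has order 1: 2^1 = 2.
Weighted: (-9.4073071818) − (-4.8519276857) = -4.5553794961
Divide by 2^1 − 1 = 1.
R = (-4.5553794961)/1 = -4.5553794961
Gap between inputs: 1.483e-01; correction applied: +0.1482740948.

-4.555379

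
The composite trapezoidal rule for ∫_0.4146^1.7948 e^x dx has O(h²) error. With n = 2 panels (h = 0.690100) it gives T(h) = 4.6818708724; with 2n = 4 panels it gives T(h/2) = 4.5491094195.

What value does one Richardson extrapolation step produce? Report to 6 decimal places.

4.504856

r = 2, so 2^r = 4.
Numerator 4*A(h/2) − A(h) = 4*4.5491094195 − 4.6818708724 = 13.5145668056
Denominator 4 − 1 = 3.
(4*4.5491094195 − 4.6818708724)/(4 − 1) = 4.5048556019
Gap between inputs: 1.328e-01; correction applied: −0.0442538176.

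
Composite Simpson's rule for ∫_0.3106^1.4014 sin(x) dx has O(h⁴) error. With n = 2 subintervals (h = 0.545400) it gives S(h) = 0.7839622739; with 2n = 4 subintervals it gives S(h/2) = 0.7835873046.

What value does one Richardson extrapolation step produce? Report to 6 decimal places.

0.783562

The method has order 4: 2^4 = 16.
16*0.7835873046 = 12.5373968736; subtract 0.7839622739 → 11.7534345997
Extrapolated: 11.7534345997 / 15 = 0.7835623066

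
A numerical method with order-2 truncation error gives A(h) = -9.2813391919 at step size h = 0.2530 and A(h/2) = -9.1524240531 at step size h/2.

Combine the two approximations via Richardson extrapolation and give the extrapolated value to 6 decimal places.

Leading term ∝ h^2; use weight 4 = 2^2.
2^2·A(h/2) = -36.6096962124; minus A(h) gives -27.3283570205.
Extrapolated: (-27.3283570205) / 3 = -9.1094523402
Shift from A(h/2): +0.0429717129.

-9.109452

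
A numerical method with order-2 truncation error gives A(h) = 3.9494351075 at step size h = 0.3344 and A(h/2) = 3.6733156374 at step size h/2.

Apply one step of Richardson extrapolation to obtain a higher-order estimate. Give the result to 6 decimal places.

Method order is 2; weight 2^2 = 4.
Weighted: 14.6932625496 − 3.9494351075 = 10.7438274421
Denominator 4 − 1 = 3.
R = 10.7438274421/3 = 3.5812758140
Shift from A(h/2): −0.0920398234.

3.581276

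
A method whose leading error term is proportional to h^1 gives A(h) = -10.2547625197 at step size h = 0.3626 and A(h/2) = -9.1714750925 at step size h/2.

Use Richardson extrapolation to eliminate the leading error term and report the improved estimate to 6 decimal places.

-8.088188

Leading term ∝ h^1; use weight 2 = 2^1.
2 × (-9.1714750925) = -18.3429501850; (-18.3429501850) − (-10.2547625197) = -8.0881876653
(-8.0881876653) ÷ 1 = -8.0881876653
Correction |R − A(h/2)| = 1.083e+00; gap |A(h/2) − A(h)| = 1.083e+00.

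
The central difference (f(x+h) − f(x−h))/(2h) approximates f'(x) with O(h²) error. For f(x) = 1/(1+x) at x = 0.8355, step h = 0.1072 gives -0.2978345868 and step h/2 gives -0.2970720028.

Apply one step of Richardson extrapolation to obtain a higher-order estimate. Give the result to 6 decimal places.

Order 2 gives 2^r = 4 and 2^r − 1 = 3.
4*(-0.2970720028) = -1.1882880112; subtract (-0.2978345868) → -0.8904534244
(-0.8904534244) ÷ 3 = -0.2968178081

-0.296818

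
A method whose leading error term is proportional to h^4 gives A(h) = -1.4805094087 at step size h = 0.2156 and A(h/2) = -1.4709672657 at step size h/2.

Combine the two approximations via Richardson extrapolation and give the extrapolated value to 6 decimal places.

Method order is 4; weight 2^4 = 16.
16 × (-1.4709672657) = -23.5354762512; (-23.5354762512) − (-1.4805094087) = -22.0549668425
Denominator 16 − 1 = 15.
Result: -1.4703311228

-1.470331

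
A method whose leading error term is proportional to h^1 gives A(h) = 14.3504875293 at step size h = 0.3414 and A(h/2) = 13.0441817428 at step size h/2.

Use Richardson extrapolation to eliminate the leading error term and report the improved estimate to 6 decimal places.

The method has order 1: 2^1 = 2.
2×13.0441817428 = 26.0883634856; 26.0883634856 − 14.3504875293 = 11.7378759563
Divide by 2^1 − 1 = 1.
R = 11.7378759563/1 = 11.7378759563

11.737876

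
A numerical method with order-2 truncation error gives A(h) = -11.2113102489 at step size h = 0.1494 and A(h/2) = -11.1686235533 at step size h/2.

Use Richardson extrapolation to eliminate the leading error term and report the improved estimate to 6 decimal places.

-11.154395

The method has order 2: 2^2 = 4.
4 × (-11.1686235533) = -44.6744942132; (-44.6744942132) − (-11.2113102489) = -33.4631839643
(-33.4631839643) ÷ 3 = -11.1543946548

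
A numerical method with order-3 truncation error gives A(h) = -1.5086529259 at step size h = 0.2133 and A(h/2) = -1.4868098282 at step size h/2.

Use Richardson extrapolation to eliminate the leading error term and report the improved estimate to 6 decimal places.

r = 3, so 2^r = 8.
2^3·A(h/2) = -11.8944786256; minus A(h) gives -10.3858256997.
(8·(-1.4868098282) − (-1.5086529259))/(8 − 1) = -1.4836893857

-1.483689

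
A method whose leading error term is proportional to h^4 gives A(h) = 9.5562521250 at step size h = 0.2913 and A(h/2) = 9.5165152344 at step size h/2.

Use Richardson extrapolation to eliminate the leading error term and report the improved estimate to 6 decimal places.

r = 4, so 2^r = 16.
Numerator 16·A(h/2) − A(h) = 16·9.5165152344 − 9.5562521250 = 142.7079916254
R = 142.7079916254/15 = 9.5138661084
Shift from A(h/2): −0.0026491260.

9.513866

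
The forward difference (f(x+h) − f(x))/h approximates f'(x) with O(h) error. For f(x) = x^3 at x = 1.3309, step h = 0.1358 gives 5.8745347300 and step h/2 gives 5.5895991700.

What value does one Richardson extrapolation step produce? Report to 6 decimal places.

5.304664

The method has order 1: 2^1 = 2.
2 × 5.5895991700 = 11.1791983400; 11.1791983400 − 5.8745347300 = 5.3046636100
Extrapolated: 5.3046636100 / 1 = 5.3046636100
Correction |R − A(h/2)| = 2.849e-01; gap |A(h/2) − A(h)| = 2.849e-01.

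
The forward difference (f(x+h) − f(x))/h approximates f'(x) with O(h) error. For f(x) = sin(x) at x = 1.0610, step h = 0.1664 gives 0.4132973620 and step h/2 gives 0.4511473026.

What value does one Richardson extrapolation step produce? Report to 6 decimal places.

0.488997

With r = 1 the leading error scales as h^1, so the weight is 2^1 = 2.
Weighted: 0.9022946052 − 0.4132973620 = 0.4889972432
Denominator 2 − 1 = 1.
R = 0.4889972432/1 = 0.4889972432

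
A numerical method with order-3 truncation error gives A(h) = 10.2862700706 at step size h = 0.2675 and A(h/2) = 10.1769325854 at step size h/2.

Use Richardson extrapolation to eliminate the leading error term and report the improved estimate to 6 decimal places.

10.161313

Order 3 gives 2^r = 8 and 2^r − 1 = 7.
2^3×A(h/2) = 81.4154606832; minus A(h) gives 71.1291906126.
(8×10.1769325854 − 10.2862700706)/(8 − 1) = 10.1613129447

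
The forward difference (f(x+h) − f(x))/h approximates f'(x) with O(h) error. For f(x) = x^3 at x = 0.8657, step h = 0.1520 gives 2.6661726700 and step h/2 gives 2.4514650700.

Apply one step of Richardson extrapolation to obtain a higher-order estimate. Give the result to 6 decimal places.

2.236757

With r = 1 the leading error scales as h^1, so the weight is 2^1 = 2.
Numerator 2·A(h/2) − A(h) = 2·2.4514650700 − 2.6661726700 = 2.2367574700
Divide by 2^1 − 1 = 1.
Extrapolated: 2.2367574700 / 1 = 2.2367574700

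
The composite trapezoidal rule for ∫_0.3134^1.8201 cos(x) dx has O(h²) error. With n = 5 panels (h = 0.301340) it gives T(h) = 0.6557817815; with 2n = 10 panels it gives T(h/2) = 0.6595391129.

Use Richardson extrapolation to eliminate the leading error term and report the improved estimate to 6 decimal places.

r = 2: numerator weight 4, denominator 3.
Weighted: 2.6381564516 − 0.6557817815 = 1.9823746701
R = 1.9823746701/3 = 0.6607915567

0.660792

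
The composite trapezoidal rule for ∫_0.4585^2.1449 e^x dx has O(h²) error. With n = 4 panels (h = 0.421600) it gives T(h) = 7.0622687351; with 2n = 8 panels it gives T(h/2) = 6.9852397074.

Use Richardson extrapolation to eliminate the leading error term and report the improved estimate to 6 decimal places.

6.959563

Leading term ∝ h^2; use weight 4 = 2^2.
Top: 4(6.9852397074) − (7.0622687351) = 20.8786900945
Divide by 2^2 − 1 = 3.
(4·6.9852397074 − 7.0622687351)/(4 − 1) = 6.9595633648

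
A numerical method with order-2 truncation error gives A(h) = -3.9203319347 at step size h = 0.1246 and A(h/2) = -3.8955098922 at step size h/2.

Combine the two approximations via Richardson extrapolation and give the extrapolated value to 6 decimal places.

-3.887236

Leading term ∝ h^2; use weight 4 = 2^2.
4×(-3.8955098922) − (-3.9203319347) = -11.6617076341
(-11.6617076341) ÷ 3 = -3.8872358780
Gap between inputs: 2.482e-02; correction applied: +0.0082740142.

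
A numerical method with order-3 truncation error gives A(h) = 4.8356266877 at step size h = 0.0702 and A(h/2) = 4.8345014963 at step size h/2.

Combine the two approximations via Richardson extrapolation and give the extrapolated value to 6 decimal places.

Method order is 3; weight 2^3 = 8.
8·4.8345014963 = 38.6760119704; subtract 4.8356266877 → 33.8403852827
Extrapolated: 33.8403852827 / 7 = 4.8343407547
Gap between inputs: 1.125e-03; correction applied: −0.0001607416.

4.834341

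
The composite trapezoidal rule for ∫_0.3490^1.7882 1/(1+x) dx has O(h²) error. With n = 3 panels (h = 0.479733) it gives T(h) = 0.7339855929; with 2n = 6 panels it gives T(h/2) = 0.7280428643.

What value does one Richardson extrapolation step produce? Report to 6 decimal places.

0.726062

Error is O(h^2); halving h shrinks it by 2^2 = 4.
4·0.7280428643 = 2.9121714572; 2.9121714572 − 0.7339855929 = 2.1781858643
Divide by 2^2 − 1 = 3.
Extrapolated: 2.1781858643 / 3 = 0.7260619548
Gap between inputs: 5.943e-03; correction applied: −0.0019809095.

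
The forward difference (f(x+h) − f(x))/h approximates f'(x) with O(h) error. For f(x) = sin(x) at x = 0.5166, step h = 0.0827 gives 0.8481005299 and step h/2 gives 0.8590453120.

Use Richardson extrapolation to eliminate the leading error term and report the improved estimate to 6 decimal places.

r = 1: numerator weight 2, denominator 1.
2×0.8590453120 − 0.8481005299 = 0.8699900941
R = 0.8699900941/1 = 0.8699900941

0.869990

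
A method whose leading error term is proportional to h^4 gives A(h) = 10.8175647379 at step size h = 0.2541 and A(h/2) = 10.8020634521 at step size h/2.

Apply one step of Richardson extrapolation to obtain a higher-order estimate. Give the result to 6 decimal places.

The method has order 4: 2^4 = 16.
Top: 16(10.8020634521) − (10.8175647379) = 162.0154504957
R = 162.0154504957/15 = 10.8010300330
Correction |R − A(h/2)| = 1.033e-03; gap |A(h/2) − A(h)| = 1.550e-02.

10.801030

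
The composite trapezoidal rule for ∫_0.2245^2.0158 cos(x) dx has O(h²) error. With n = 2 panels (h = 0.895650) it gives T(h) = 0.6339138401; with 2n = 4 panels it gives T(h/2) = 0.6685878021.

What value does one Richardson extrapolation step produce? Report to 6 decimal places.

Leading term ∝ h^2; use weight 4 = 2^2.
4×0.6685878021 − 0.6339138401 = 2.0404373683
R = 2.0404373683/3 = 0.6801457894
Correction |R − A(h/2)| = 1.156e-02; gap |A(h/2) − A(h)| = 3.467e-02.

0.680146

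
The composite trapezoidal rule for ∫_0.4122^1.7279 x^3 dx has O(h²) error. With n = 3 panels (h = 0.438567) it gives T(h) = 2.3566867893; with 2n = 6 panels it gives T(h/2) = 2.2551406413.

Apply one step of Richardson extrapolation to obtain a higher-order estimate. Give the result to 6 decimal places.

Order 2 gives 2^r = 4 and 2^r − 1 = 3.
2^2 × A(h/2) = 9.0205625652; minus A(h) gives 6.6638757759.
R = 6.6638757759/3 = 2.2212919253
Correction |R − A(h/2)| = 3.385e-02; gap |A(h/2) − A(h)| = 1.015e-01.

2.221292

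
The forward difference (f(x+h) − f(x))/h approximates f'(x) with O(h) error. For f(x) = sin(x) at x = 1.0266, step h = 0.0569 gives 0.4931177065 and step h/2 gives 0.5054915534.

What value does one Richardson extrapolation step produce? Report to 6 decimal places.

Error is O(h^1); halving h shrinks it by 2^1 = 2.
Weighted: 1.0109831068 − 0.4931177065 = 0.5178654003
0.5178654003 ÷ 1 = 0.5178654003

0.517865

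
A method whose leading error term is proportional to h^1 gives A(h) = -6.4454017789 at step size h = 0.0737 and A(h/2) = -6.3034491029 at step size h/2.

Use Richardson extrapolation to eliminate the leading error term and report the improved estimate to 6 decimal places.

r = 1, so 2^r = 2.
2×(-6.3034491029) = -12.6068982058; (-12.6068982058) − (-6.4454017789) = -6.1614964269
Denominator 2 − 1 = 1.
So the Richardson estimate is -6.1614964269.
Correction |R − A(h/2)| = 1.420e-01; gap |A(h/2) − A(h)| = 1.420e-01.

-6.161496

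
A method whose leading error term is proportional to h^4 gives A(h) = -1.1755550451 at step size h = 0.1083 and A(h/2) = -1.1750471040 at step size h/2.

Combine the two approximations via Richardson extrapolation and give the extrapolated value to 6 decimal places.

-1.175013

r = 4: numerator weight 16, denominator 15.
16·(-1.1750471040) = -18.8007536640; (-18.8007536640) − (-1.1755550451) = -17.6251986189
R = (-17.6251986189)/15 = -1.1750132413
Shift from A(h/2): +0.0000338627.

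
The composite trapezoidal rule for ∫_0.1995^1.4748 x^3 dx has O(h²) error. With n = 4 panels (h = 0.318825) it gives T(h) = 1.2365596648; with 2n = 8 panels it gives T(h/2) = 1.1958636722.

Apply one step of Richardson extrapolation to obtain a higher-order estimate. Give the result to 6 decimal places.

Error is O(h^2); halving h shrinks it by 2^2 = 4.
Top: 4(1.1958636722) − (1.2365596648) = 3.5468950240
Divide by 2^2 − 1 = 3.
(4 × 1.1958636722 − 1.2365596648)/(4 − 1) = 1.1822983413
Gap between inputs: 4.070e-02; correction applied: −0.0135653309.

1.182298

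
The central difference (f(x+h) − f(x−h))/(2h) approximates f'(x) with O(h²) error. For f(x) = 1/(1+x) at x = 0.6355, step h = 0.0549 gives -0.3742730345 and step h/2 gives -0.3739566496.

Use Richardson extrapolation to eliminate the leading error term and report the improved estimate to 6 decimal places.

Error is O(h^2); halving h shrinks it by 2^2 = 4.
2^2 × A(h/2) = -1.4958265984; minus A(h) gives -1.1215535639.
R = (-1.1215535639)/3 = -0.3738511880
Gap between inputs: 3.164e-04; correction applied: +0.0001054616.

-0.373851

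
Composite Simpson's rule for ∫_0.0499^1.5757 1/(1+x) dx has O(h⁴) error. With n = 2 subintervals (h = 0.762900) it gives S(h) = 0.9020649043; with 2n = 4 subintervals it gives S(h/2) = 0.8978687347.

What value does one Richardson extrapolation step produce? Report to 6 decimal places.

0.897589

Error is O(h^4); halving h shrinks it by 2^4 = 16.
A(h/2) − A(h) = 0.8978687347 − 0.9020649043 = -0.0041961696
Correction (A(h/2) − A(h))/(16 − 1) = (-0.0041961696)/15 = -0.0002797446
R = 0.8978687347 − 0.0002797446 = 0.8975889901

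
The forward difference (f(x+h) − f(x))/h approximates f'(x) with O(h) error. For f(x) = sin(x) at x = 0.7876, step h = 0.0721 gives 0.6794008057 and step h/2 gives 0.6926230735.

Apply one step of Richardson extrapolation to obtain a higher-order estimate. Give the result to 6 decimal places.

0.705845

r = 1: numerator weight 2, denominator 1.
2 × 0.6926230735 = 1.3852461470; subtract 0.6794008057 → 0.7058453413
Extrapolated: 0.7058453413 / 1 = 0.7058453413
Correction |R − A(h/2)| = 1.322e-02; gap |A(h/2) − A(h)| = 1.322e-02.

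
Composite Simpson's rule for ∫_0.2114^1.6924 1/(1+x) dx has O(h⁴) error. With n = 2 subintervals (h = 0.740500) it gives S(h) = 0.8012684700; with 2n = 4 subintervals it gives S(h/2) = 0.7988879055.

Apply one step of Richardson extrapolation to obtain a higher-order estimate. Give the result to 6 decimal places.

0.798729

Error is O(h^4); halving h shrinks it by 2^4 = 16.
Numerator 16·A(h/2) − A(h) = 16·0.7988879055 − 0.8012684700 = 11.9809380180
R = 11.9809380180/15 = 0.7987292012
Shift from A(h/2): −0.0001587043.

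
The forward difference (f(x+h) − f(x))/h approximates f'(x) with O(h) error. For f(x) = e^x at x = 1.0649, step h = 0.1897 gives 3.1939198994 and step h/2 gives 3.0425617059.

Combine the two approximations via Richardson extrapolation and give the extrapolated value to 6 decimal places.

2.891204

r = 1: numerator weight 2, denominator 1.
Top: 2(3.0425617059) − (3.1939198994) = 2.8912035124
Denominator 2 − 1 = 1.
R = 2.8912035124/1 = 2.8912035124
Correction |R − A(h/2)| = 1.514e-01; gap |A(h/2) − A(h)| = 1.514e-01.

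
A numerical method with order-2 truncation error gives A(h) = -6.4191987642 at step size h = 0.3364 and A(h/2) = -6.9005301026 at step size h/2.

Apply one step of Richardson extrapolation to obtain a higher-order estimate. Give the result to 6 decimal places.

-7.060974

Method order is 2; weight 2^2 = 4.
Numerator 4×A(h/2) − A(h) = 4×(-6.9005301026) − (-6.4191987642) = -21.1829216462
(4×(-6.9005301026) − (-6.4191987642))/(4 − 1) = -7.0609738821
Correction |R − A(h/2)| = 1.604e-01; gap |A(h/2) − A(h)| = 4.813e-01.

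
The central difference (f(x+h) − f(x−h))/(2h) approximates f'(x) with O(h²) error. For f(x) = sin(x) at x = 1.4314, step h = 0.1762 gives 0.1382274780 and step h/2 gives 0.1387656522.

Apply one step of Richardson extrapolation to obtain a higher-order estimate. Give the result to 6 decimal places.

Method order is 2; weight 2^2 = 4.
4*0.1387656522 = 0.5550626088; subtract 0.1382274780 → 0.4168351308
(4*0.1387656522 − 0.1382274780)/(4 − 1) = 0.1389450436
Shift from A(h/2): +0.0001793914.

0.138945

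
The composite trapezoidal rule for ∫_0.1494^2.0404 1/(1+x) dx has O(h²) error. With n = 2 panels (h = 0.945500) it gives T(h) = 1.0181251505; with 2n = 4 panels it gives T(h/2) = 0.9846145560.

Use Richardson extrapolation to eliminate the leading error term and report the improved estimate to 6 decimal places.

r = 2, so 2^r = 4.
4*0.9846145560 = 3.9384582240; subtract 1.0181251505 → 2.9203330735
R = 2.9203330735/3 = 0.9734443578

0.973444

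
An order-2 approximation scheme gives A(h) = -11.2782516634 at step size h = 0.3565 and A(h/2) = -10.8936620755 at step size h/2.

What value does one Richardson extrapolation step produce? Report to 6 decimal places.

-10.765466

With r = 2 the leading error scales as h^2, so the weight is 2^2 = 4.
4 × (-10.8936620755) = -43.5746483020; subtract (-11.2782516634) → -32.2963966386
Denominator 4 − 1 = 3.
So the Richardson estimate is -10.7654655462.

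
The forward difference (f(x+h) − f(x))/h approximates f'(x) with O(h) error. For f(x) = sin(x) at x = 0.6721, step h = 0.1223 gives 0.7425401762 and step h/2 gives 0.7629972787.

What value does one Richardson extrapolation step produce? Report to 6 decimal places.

0.783454

r = 1: numerator weight 2, denominator 1.
2*0.7629972787 − 0.7425401762 = 0.7834543812
R = 0.7834543812/1 = 0.7834543812
Shift from A(h/2): +0.0204571025.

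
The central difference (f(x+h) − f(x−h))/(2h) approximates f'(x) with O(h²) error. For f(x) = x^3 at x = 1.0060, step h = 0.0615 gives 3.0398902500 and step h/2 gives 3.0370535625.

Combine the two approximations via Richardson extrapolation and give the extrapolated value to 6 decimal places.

3.036108

Order 2 gives 2^r = 4 and 2^r − 1 = 3.
Weighted: 12.1482142500 − 3.0398902500 = 9.1083240000
Divide by 2^2 − 1 = 3.
Extrapolated: 9.1083240000 / 3 = 3.0361080000
Correction |R − A(h/2)| = 9.456e-04; gap |A(h/2) − A(h)| = 2.837e-03.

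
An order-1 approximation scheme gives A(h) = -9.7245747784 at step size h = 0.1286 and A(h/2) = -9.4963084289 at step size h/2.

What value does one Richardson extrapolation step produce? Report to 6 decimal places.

-9.268042

r = 1, so 2^r = 2.
2*(-9.4963084289) − (-9.7245747784) = -9.2680420794
Divide by 2^1 − 1 = 1.
Extrapolated: (-9.2680420794) / 1 = -9.2680420794
Correction |R − A(h/2)| = 2.283e-01; gap |A(h/2) − A(h)| = 2.283e-01.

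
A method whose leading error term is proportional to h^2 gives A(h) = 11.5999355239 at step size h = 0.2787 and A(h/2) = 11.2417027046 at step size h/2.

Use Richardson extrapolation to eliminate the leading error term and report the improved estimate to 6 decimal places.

11.122292

r = 2: numerator weight 4, denominator 3.
4 × 11.2417027046 = 44.9668108184; subtract 11.5999355239 → 33.3668752945
(4 × 11.2417027046 − 11.5999355239)/(4 − 1) = 11.1222917648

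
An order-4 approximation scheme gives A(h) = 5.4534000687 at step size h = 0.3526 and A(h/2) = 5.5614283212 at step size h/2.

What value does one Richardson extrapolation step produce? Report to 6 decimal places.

5.568630

Method order is 4; weight 2^4 = 16.
Weighted: 88.9828531392 − 5.4534000687 = 83.5294530705
(16·5.5614283212 − 5.4534000687)/(16 − 1) = 5.5686302047
Correction |R − A(h/2)| = 7.202e-03; gap |A(h/2) − A(h)| = 1.080e-01.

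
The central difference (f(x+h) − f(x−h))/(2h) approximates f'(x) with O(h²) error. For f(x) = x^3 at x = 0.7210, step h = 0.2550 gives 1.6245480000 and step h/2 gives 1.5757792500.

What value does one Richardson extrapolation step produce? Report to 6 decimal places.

1.559523

Method order is 2; weight 2^2 = 4.
Top: 4(1.5757792500) − (1.6245480000) = 4.6785690000
Divide by 2^2 − 1 = 3.
So the Richardson estimate is 1.5595230000.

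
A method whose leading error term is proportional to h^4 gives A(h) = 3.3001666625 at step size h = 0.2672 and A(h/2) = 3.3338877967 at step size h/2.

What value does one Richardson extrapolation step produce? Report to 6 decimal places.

3.336136

Order 4 gives 2^r = 16 and 2^r − 1 = 15.
Top: 16(3.3338877967) − (3.3001666625) = 50.0420380847
Extrapolated: 50.0420380847 / 15 = 3.3361358723
Shift from A(h/2): +0.0022480756.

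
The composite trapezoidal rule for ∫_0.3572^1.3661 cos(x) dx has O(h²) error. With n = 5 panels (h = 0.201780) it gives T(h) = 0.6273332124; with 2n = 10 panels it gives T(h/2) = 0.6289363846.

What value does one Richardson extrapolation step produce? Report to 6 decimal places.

0.629471

Error is O(h^2); halving h shrinks it by 2^2 = 4.
4·0.6289363846 = 2.5157455384; subtract 0.6273332124 → 1.8884123260
Denominator 4 − 1 = 3.
Result: 0.6294707753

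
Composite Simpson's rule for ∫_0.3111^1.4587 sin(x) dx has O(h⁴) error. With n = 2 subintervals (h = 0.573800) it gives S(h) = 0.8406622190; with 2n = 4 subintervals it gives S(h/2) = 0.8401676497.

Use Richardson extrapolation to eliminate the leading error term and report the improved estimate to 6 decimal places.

0.840135

With r = 4 the leading error scales as h^4, so the weight is 2^4 = 16.
Top: 16(0.8401676497) − (0.8406622190) = 12.6020201762
12.6020201762 ÷ 15 = 0.8401346784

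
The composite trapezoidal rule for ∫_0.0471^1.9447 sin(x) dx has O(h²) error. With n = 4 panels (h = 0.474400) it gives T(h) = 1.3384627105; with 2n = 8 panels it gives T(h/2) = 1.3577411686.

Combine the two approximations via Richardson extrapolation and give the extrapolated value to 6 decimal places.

The method has order 2: 2^2 = 4.
4×1.3577411686 = 5.4309646744; 5.4309646744 − 1.3384627105 = 4.0925019639
4.0925019639 ÷ 3 = 1.3641673213

1.364167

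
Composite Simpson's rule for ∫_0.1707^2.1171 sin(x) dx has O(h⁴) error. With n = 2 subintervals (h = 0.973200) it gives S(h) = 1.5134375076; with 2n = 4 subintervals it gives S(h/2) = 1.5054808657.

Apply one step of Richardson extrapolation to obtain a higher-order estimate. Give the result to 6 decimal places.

1.504950

The method has order 4: 2^4 = 16.
16 × 1.5054808657 = 24.0876938512; subtract 1.5134375076 → 22.5742563436
Divide by 2^4 − 1 = 15.
22.5742563436 ÷ 15 = 1.5049504229
Correction |R − A(h/2)| = 5.304e-04; gap |A(h/2) − A(h)| = 7.957e-03.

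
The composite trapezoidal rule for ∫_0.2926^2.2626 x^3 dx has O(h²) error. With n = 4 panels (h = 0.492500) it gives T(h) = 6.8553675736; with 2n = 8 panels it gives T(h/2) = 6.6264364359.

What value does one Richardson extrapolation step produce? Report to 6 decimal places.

r = 2, so 2^r = 4.
Numerator 4·A(h/2) − A(h) = 4·6.6264364359 − 6.8553675736 = 19.6503781700
R = 19.6503781700/3 = 6.5501260567
Shift from A(h/2): −0.0763103792.

6.550126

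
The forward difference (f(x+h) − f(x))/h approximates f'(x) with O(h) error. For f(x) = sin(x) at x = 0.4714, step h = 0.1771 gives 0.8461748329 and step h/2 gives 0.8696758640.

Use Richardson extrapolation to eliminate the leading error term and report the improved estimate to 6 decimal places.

Method order is 1; weight 2^1 = 2.
2·0.8696758640 = 1.7393517280; 1.7393517280 − 0.8461748329 = 0.8931768951
0.8931768951 ÷ 1 = 0.8931768951

0.893177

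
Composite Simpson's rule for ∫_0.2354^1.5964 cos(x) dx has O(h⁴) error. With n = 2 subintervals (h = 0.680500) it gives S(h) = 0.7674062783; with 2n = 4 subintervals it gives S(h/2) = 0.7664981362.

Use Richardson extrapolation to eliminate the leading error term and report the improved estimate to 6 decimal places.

With r = 4 the leading error scales as h^4, so the weight is 2^4 = 16.
16*0.7664981362 = 12.2639701792; subtract 0.7674062783 → 11.4965639009
Extrapolated: 11.4965639009 / 15 = 0.7664375934

0.766438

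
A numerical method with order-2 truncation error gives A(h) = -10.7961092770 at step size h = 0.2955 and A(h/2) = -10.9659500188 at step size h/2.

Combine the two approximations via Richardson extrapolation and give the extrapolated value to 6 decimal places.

Error is O(h^2); halving h shrinks it by 2^2 = 4.
4×(-10.9659500188) = -43.8638000752; subtract (-10.7961092770) → -33.0676907982
Denominator 4 − 1 = 3.
Extrapolated: (-33.0676907982) / 3 = -11.0225635994

-11.022564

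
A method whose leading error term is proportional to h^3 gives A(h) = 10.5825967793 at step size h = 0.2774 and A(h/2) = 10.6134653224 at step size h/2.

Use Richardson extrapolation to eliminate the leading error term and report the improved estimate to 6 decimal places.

The method has order 3: 2^3 = 8.
Numerator 8 × A(h/2) − A(h) = 8 × 10.6134653224 − 10.5825967793 = 74.3251257999
Denominator 8 − 1 = 7.
74.3251257999 ÷ 7 = 10.6178751143

10.617875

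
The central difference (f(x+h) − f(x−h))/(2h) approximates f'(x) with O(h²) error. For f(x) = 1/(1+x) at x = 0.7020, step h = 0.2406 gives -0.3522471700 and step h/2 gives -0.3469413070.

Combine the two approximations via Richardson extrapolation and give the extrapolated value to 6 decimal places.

-0.345173

The method has order 2: 2^2 = 4.
2^2*A(h/2) = -1.3877652280; minus A(h) gives -1.0355180580.
Divide by 2^2 − 1 = 3.
(4*(-0.3469413070) − (-0.3522471700))/(4 − 1) = -0.3451726860
Correction |R − A(h/2)| = 1.769e-03; gap |A(h/2) − A(h)| = 5.306e-03.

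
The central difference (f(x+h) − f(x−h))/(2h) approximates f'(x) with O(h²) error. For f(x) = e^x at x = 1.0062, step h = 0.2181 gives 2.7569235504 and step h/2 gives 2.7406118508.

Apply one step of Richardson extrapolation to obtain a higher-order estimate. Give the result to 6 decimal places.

The method has order 2: 2^2 = 4.
4 × 2.7406118508 − 2.7569235504 = 8.2055238528
R = 8.2055238528/3 = 2.7351746176
Gap between inputs: 1.631e-02; correction applied: −0.0054372332.

2.735175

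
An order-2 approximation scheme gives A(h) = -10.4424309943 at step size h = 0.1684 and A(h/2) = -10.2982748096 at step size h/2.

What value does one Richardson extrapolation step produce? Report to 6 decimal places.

r = 2, so 2^r = 4.
Numerator 4 × A(h/2) − A(h) = 4 × (-10.2982748096) − (-10.4424309943) = -30.7506682441
Denominator 4 − 1 = 3.
R = (-30.7506682441)/3 = -10.2502227480
Correction |R − A(h/2)| = 4.805e-02; gap |A(h/2) − A(h)| = 1.442e-01.

-10.250223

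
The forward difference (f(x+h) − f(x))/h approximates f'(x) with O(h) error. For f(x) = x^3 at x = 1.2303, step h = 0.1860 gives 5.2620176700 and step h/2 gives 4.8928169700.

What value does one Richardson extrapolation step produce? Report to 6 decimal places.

4.523616

Order 1 gives 2^r = 2 and 2^r − 1 = 1.
2*4.8928169700 = 9.7856339400; subtract 5.2620176700 → 4.5236162700
R = 4.5236162700/1 = 4.5236162700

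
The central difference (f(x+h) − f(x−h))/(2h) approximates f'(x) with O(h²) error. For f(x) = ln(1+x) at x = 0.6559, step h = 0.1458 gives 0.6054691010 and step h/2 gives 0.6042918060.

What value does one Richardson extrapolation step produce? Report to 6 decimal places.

The method has order 2: 2^2 = 4.
A(h/2) − A(h) = 0.6042918060 − 0.6054691010 = -0.0011772950
Divide by 2^2 − 1 = 3: (-0.0011772950)/3 = -0.0003924317
R = 0.6042918060 − 0.0003924317 = 0.6038993743

0.603899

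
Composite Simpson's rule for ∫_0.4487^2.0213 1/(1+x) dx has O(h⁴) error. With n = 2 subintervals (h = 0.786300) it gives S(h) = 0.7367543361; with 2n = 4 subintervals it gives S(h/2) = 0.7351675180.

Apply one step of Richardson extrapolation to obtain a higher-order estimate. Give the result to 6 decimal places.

Order 4 gives 2^r = 16 and 2^r − 1 = 15.
Top: 16(0.7351675180) − (0.7367543361) = 11.0259259519
Divide by 2^4 − 1 = 15.
Result: 0.7350617301
Correction |R − A(h/2)| = 1.058e-04; gap |A(h/2) − A(h)| = 1.587e-03.

0.735062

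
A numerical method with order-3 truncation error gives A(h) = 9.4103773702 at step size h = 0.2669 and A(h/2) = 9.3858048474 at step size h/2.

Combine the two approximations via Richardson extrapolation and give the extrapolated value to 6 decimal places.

9.382294

With r = 3 the leading error scales as h^3, so the weight is 2^3 = 8.
2^3 × A(h/2) = 75.0864387792; minus A(h) gives 65.6760614090.
Denominator 8 − 1 = 7.
Extrapolated: 65.6760614090 / 7 = 9.3822944870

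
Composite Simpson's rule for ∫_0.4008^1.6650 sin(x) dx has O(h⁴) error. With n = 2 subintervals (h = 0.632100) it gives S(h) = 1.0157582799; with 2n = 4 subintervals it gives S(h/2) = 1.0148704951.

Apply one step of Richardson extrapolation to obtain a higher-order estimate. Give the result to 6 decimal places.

1.014811

With r = 4 the leading error scales as h^4, so the weight is 2^4 = 16.
Weighted: 16.2379279216 − 1.0157582799 = 15.2221696417
15.2221696417 ÷ 15 = 1.0148113094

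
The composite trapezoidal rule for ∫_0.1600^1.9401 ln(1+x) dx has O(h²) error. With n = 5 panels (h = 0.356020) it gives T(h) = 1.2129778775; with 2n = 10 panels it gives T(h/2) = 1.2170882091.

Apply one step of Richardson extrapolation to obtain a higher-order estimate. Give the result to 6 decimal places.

1.218458

Error is O(h^2); halving h shrinks it by 2^2 = 4.
Weighted: 4.8683528364 − 1.2129778775 = 3.6553749589
(4×1.2170882091 − 1.2129778775)/(4 − 1) = 1.2184583196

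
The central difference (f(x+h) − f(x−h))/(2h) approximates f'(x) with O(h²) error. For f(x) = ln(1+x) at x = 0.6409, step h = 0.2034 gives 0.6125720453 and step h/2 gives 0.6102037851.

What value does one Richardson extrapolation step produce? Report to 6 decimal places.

0.609414

r = 2, so 2^r = 4.
Weighted: 2.4408151404 − 0.6125720453 = 1.8282430951
Denominator 4 − 1 = 3.
(4*0.6102037851 − 0.6125720453)/(4 − 1) = 0.6094143650
Shift from A(h/2): −0.0007894201.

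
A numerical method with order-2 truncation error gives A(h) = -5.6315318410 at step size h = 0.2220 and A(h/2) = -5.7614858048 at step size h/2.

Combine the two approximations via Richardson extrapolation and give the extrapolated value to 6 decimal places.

-5.804804

With r = 2 the leading error scales as h^2, so the weight is 2^2 = 4.
2^2×A(h/2) = -23.0459432192; minus A(h) gives -17.4144113782.
Divide by 2^2 − 1 = 3.
So the Richardson estimate is -5.8048037927.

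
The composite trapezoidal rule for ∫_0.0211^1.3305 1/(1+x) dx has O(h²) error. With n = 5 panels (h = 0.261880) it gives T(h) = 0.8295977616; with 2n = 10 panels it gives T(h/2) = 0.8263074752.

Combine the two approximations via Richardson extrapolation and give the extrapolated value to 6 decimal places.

0.825211

r = 2: numerator weight 4, denominator 3.
4 × 0.8263074752 − 0.8295977616 = 2.4756321392
Denominator 4 − 1 = 3.
(4 × 0.8263074752 − 0.8295977616)/(4 − 1) = 0.8252107131
Gap between inputs: 3.290e-03; correction applied: −0.0010967621.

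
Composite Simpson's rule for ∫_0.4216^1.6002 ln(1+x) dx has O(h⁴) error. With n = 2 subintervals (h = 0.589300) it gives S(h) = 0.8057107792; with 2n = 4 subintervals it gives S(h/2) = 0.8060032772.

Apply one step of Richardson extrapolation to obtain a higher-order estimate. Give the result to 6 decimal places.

Leading term ∝ h^4; use weight 16 = 2^4.
16·0.8060032772 − 0.8057107792 = 12.0903416560
R = 12.0903416560/15 = 0.8060227771

0.806023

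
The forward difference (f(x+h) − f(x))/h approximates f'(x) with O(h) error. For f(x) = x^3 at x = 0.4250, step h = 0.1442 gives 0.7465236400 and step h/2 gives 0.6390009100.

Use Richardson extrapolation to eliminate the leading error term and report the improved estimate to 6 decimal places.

Error is O(h^1); halving h shrinks it by 2^1 = 2.
Top: 2(0.6390009100) − (0.7465236400) = 0.5314781800
Divide by 2^1 − 1 = 1.
0.5314781800 ÷ 1 = 0.5314781800

0.531478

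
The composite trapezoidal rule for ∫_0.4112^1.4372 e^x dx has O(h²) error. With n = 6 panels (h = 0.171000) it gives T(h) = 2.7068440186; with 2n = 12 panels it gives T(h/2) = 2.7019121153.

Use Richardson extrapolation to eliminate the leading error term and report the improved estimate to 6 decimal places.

2.700268

The method has order 2: 2^2 = 4.
Numerator 4·A(h/2) − A(h) = 4·2.7019121153 − 2.7068440186 = 8.1008044426
8.1008044426 ÷ 3 = 2.7002681475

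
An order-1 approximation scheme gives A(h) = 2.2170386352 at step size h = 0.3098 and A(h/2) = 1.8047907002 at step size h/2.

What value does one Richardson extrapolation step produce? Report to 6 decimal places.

Method order is 1; weight 2^1 = 2.
A(h/2) − A(h) = 1.8047907002 − 2.2170386352 = -0.4122479350
Divide by 2^1 − 1 = 1: (-0.4122479350)/1 = -0.4122479350
R = 1.8047907002 − 0.4122479350 = 1.3925427652
Correction |R − A(h/2)| = 4.122e-01; gap |A(h/2) − A(h)| = 4.122e-01.

1.392543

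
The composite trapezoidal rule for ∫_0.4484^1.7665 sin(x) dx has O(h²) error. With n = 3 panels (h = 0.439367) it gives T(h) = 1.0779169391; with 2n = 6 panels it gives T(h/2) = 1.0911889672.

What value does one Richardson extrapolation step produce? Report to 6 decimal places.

1.095613

With r = 2 the leading error scales as h^2, so the weight is 2^2 = 4.
4·1.0911889672 = 4.3647558688; 4.3647558688 − 1.0779169391 = 3.2868389297
Divide by 2^2 − 1 = 3.
Extrapolated: 3.2868389297 / 3 = 1.0956129766
Gap between inputs: 1.327e-02; correction applied: +0.0044240094.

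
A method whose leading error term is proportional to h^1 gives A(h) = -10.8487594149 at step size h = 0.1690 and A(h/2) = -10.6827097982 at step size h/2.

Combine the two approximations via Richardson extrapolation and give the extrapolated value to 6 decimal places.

With r = 1 the leading error scales as h^1, so the weight is 2^1 = 2.
2*(-10.6827097982) = -21.3654195964; (-21.3654195964) − (-10.8487594149) = -10.5166601815
Divide by 2^1 − 1 = 1.
Result: -10.5166601815

-10.516660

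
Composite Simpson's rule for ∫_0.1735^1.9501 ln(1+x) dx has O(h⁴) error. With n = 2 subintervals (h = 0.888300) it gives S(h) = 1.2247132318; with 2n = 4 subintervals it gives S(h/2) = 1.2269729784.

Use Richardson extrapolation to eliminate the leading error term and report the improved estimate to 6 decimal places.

The method has order 4: 2^4 = 16.
16*1.2269729784 − 1.2247132318 = 18.4068544226
R = 18.4068544226/15 = 1.2271236282

1.227124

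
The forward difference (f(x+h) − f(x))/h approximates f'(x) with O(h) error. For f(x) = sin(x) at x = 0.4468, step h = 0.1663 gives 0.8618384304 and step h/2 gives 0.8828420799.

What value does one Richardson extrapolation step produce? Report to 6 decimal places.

0.903846

r = 1, so 2^r = 2.
2×0.8828420799 = 1.7656841598; subtract 0.8618384304 → 0.9038457294
Denominator 2 − 1 = 1.
So the Richardson estimate is 0.9038457294.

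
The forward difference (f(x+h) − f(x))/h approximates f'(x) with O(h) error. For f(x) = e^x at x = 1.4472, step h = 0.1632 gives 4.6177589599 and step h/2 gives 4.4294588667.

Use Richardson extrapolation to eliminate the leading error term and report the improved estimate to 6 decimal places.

4.241159

Leading term ∝ h^1; use weight 2 = 2^1.
Difference of the inputs: 4.4294588667 − 4.6177589599 = -0.1883000932
Correction (A(h/2) − A(h))/(2 − 1) = (-0.1883000932)/1 = -0.1883000932
R = A(h/2) + (A(h/2) − A(h))/1 = 4.4294588667 − 0.1883000932 = 4.2411587735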